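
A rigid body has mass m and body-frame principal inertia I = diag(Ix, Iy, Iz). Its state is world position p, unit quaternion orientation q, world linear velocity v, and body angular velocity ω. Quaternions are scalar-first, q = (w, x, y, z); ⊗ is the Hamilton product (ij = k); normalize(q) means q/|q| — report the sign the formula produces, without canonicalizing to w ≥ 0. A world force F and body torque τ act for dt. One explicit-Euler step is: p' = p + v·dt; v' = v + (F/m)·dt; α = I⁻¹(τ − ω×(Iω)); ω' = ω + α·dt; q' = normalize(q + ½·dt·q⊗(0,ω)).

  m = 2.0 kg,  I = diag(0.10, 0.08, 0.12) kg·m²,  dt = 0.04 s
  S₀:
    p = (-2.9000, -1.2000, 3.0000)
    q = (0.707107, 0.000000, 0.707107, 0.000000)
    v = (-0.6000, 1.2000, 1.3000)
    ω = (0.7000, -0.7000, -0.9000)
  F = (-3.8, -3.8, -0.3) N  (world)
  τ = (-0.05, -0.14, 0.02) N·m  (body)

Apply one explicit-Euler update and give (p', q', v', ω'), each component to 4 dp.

new position p' = (-2.9240, -1.1520, 3.0520)
v + (F/m)dt = (-0.6760, 1.1240, 1.2940)
ω×(Iω) gyroscopic = (0.0252, 0.0126, 0.0098)
α = I⁻¹(τ − ω×Iω) = (-0.7520, -1.9075, 0.0850)
ω' = ω + α·dt = (0.6699, -0.7763, -0.8966)
2q̇ = q⊗(0,ω) = (0.4949749, -0.1414214, -0.4949749, -1.1313712)
q' = normalize(q + ½dt·q⊗(0,ω)) = (0.7167, -0.0028, 0.6970, -0.0226)

p' = (-2.9240, -1.1520, 3.0520)
q' = (0.7167, -0.0028, 0.6970, -0.0226)
v' = (-0.6760, 1.1240, 1.2940)
ω' = (0.6699, -0.7763, -0.8966)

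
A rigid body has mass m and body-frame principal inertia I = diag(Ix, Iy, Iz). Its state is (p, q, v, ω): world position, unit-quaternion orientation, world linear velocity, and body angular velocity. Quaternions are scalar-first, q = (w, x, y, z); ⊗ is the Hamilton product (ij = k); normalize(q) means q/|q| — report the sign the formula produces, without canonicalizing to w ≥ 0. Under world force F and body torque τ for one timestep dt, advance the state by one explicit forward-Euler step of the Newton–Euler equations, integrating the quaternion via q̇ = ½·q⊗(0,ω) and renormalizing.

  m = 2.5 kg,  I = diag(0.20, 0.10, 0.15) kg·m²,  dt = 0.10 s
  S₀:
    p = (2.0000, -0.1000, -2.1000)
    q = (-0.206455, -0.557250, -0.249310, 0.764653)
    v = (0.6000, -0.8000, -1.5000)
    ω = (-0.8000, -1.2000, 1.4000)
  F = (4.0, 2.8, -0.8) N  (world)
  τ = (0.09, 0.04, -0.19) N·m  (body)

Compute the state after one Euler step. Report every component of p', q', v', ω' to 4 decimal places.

ω×(Iω) gyroscopic = (-0.0840, -0.0560, -0.0960)
α = I⁻¹(τ − ω×Iω) = (0.8700, 0.9600, -0.6267)
ω' = ω + α·dt = (-0.7130, -1.1040, 1.3373)
Hamilton product q⊗(0,ω) = (-1.8154862, 0.7337136, 0.4161736, 0.1802150)
q + ½dt·q⊗(0,ω), renormalized = (-0.2957, -0.5180, -0.2274, 0.7698)
new position p' = (2.0600, -0.1800, -2.2500)
v + (F/m)dt = (0.7600, -0.6880, -1.5320)

p' = (2.0600, -0.1800, -2.2500)
q' = (-0.2957, -0.5180, -0.2274, 0.7698)
v' = (0.7600, -0.6880, -1.5320)
ω' = (-0.7130, -1.1040, 1.3373)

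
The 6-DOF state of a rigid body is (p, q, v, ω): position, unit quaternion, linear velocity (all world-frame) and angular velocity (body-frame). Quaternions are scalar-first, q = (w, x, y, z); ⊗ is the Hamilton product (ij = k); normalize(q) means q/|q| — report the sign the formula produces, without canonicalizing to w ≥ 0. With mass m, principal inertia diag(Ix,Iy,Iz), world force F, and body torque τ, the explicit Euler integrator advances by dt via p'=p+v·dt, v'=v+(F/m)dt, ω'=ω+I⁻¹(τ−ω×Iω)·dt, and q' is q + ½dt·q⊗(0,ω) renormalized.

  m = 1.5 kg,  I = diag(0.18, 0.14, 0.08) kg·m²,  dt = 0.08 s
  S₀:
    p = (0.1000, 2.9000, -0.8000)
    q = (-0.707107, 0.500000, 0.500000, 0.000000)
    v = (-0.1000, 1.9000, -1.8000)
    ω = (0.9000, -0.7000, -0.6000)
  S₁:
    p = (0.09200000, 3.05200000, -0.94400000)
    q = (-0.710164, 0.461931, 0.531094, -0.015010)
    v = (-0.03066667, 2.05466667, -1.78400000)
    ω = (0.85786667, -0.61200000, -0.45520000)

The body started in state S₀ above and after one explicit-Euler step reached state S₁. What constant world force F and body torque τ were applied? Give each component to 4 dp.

Δω = ω₁−ω₀ = (-0.04213333, 0.08800000, 0.14480000)
precession coupling = (-0.0252, -0.0540, 0.0252)
applied torque τ = (-0.1200, 0.1000, 0.1700)
velocity change Δv = (0.06933333, 0.15466667, 0.01600000)
applied force F = (1.3000, 2.9000, 0.3000)

F = (1.3000, 2.9000, 0.3000)
τ = (-0.1200, 0.1000, 0.1700)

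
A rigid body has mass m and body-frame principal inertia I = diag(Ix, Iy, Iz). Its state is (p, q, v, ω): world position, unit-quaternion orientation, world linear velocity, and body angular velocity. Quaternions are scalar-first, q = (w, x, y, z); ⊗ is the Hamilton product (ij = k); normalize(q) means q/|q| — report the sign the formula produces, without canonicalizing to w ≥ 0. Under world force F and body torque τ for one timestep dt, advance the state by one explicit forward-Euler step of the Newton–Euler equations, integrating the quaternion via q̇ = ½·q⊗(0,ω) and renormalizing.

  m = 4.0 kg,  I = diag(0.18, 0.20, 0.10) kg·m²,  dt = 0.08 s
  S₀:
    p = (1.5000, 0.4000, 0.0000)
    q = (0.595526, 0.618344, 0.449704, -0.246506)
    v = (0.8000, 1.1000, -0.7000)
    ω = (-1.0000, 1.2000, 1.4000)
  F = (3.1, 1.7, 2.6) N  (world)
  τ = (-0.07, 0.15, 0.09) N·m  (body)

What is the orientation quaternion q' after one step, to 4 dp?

q' = (0.6103, 0.6293, 0.4519, -0.1649)

q⊗(0,ω) = (0.4238076, 0.3298668, 0.0954556, 2.0254532)
q + ½dt·q⊗(0,ω), renormalized = (0.6103, 0.6293, 0.4519, -0.1649)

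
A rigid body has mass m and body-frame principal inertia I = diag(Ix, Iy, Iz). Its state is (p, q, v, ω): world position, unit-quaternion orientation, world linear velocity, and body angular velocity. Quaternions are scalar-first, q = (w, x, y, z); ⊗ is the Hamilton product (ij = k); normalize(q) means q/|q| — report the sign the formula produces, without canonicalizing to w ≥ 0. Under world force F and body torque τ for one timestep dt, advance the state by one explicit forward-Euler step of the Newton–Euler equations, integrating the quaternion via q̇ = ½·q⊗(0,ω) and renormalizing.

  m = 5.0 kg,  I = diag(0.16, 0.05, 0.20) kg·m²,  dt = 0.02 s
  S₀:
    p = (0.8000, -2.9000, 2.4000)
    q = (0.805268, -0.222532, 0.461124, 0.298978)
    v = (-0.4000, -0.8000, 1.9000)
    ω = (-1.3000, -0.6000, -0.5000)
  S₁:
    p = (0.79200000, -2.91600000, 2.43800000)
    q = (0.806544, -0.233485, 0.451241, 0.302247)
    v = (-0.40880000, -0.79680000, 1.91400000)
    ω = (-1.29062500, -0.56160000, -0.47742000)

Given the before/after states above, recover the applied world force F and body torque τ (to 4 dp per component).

velocity change Δv = (-0.00880000, 0.00320000, 0.01400000)
m·(v₁−v₀)/dt = (-2.2000, 0.8000, 3.5000)
Δω = ω₁−ω₀ = (0.00937500, 0.03840000, 0.02258000)
τ = I·(Δω/dt) + ω₀×(Iω₀) = (0.1200, 0.0700, 0.1400)

F = (-2.2000, 0.8000, 3.5000)
τ = (0.1200, 0.0700, 0.1400)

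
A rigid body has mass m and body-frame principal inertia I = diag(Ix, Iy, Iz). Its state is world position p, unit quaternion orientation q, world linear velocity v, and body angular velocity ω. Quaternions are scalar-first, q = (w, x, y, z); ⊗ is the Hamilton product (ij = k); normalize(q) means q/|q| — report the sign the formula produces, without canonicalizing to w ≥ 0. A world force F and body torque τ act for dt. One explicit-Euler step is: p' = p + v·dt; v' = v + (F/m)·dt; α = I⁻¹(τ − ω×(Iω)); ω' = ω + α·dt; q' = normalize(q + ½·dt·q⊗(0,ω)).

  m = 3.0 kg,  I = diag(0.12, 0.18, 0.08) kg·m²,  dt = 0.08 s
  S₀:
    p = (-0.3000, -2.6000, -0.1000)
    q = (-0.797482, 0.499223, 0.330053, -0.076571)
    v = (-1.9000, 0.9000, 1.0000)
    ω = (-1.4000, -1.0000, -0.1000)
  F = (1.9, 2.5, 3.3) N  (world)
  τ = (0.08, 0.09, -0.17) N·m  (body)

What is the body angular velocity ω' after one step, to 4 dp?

α = I⁻¹(τ − ω×Iω) = (0.7500, 0.4689, -3.1750)
ω' = ω + α·dt = (-1.3400, -0.9625, -0.3540)

ω' = (-1.3400, -0.9625, -0.3540)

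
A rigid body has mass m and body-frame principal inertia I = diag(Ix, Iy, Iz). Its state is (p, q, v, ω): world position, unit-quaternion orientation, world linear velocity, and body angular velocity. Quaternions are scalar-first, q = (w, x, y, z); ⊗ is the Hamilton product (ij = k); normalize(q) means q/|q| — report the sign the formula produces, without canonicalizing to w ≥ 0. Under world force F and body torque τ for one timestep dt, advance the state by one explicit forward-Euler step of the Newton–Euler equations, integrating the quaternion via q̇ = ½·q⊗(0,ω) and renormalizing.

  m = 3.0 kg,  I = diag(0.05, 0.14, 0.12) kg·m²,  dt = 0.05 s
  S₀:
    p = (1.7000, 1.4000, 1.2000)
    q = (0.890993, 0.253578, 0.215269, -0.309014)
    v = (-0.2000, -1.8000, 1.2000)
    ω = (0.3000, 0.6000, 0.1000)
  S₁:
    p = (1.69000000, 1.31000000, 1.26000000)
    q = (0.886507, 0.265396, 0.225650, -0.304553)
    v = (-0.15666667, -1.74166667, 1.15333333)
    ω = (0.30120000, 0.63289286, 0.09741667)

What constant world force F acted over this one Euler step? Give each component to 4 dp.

F = (2.6000, 3.5000, -2.8000)

Δv = v₁−v₀ = (0.04333333, 0.05833333, -0.04666667)
F = m·Δv/dt = (2.6000, 3.5000, -2.8000)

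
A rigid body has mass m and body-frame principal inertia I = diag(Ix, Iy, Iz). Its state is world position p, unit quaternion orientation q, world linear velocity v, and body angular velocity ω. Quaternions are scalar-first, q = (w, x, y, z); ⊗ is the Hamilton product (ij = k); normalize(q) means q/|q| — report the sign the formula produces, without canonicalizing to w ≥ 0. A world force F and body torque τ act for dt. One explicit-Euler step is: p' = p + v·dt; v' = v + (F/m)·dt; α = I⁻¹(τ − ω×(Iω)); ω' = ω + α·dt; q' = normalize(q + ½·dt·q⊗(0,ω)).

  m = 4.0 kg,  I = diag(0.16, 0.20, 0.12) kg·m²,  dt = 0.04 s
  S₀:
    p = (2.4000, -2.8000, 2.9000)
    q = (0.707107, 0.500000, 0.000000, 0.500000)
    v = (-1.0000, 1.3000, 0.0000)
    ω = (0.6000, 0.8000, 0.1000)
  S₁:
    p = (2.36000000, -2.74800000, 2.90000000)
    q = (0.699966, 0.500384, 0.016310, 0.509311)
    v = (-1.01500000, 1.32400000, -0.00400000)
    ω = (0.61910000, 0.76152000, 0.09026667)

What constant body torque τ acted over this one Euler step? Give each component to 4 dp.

Δω = ω₁−ω₀ = (0.01910000, -0.03848000, -0.00973333)
precession coupling = (-0.0064, 0.0024, 0.0192)
τ = I·(Δω/dt) + ω₀×(Iω₀) = (0.0700, -0.1900, -0.0100)

τ = (0.0700, -0.1900, -0.0100)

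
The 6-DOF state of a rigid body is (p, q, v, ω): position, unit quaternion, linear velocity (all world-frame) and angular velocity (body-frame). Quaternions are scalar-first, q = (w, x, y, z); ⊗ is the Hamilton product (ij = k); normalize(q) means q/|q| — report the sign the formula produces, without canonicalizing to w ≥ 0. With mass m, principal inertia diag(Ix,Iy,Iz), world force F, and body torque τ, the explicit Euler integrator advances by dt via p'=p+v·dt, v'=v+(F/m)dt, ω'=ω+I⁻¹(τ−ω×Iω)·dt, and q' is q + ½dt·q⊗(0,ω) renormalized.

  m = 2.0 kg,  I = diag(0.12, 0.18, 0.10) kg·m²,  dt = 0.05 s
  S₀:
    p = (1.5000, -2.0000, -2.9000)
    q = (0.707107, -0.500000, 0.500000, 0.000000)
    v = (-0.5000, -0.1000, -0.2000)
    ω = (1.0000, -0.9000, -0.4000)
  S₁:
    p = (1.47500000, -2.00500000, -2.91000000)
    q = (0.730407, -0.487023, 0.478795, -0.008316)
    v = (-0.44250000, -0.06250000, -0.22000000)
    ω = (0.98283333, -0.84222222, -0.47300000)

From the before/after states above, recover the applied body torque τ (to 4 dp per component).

τ = (-0.0700, 0.2000, -0.2000)

rate change Δω = (-0.01716667, 0.05777778, -0.07300000)
τ = I·(Δω/dt) + ω₀×(Iω₀) = (-0.0700, 0.2000, -0.2000)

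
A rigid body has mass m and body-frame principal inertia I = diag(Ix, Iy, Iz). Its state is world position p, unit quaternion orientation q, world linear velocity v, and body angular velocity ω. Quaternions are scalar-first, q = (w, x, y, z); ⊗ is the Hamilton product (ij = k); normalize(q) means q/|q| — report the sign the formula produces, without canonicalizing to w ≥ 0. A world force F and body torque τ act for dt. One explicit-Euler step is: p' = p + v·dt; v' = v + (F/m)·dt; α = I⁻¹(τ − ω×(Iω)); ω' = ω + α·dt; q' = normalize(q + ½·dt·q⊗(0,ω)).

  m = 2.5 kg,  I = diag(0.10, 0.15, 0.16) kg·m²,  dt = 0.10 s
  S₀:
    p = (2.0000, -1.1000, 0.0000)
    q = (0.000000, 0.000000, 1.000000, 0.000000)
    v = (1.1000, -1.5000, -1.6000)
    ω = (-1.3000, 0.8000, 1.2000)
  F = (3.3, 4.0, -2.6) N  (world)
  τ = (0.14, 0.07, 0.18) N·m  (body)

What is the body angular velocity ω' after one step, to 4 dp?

ω×(Iω) gyroscopic = (0.0096, 0.0936, -0.0520)
α = I⁻¹(τ − ω×Iω) = (1.3040, -0.1573, 1.4500)
ω' = ω + α·dt = (-1.1696, 0.7843, 1.3450)

ω' = (-1.1696, 0.7843, 1.3450)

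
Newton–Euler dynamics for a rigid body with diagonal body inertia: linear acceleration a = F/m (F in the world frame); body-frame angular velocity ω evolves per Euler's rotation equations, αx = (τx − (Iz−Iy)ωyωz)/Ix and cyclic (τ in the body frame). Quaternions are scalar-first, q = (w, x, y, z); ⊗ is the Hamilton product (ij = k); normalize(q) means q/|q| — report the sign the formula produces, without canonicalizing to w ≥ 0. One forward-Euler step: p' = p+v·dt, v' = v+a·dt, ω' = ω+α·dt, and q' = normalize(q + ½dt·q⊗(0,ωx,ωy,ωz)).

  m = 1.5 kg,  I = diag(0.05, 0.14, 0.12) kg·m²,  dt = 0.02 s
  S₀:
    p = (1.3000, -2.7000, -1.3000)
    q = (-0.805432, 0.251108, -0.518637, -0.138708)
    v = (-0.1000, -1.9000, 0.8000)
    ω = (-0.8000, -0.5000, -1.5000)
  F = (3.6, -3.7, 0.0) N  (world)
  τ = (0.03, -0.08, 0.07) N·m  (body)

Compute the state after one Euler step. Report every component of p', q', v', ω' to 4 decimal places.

p' = (1.2980, -2.7380, -1.2840)
q' = (-0.8080, 0.2646, -0.5097, -0.1320)
v' = (-0.0520, -1.9493, 0.8000)
ω' = (-0.7820, -0.4994, -1.4943)

precession coupling ω×(Iω) = (-0.0150, -0.0840, 0.0360)
angular accel α = (0.9000, 0.0286, 0.2833)
new body rate ω' = (-0.7820, -0.4994, -1.4943)
2q̇ = q⊗(0,ω) = (-0.2664941, 1.3529471, 0.8903444, 0.6676844)
q' = normalize(q + ½dt·q⊗(0,ω)) = (-0.8080, 0.2646, -0.5097, -0.1320)
a = (2.4000, -2.4667, 0.0000)
new position p' = (1.2980, -2.7380, -1.2840)
v' = v + a·dt = (-0.0520, -1.9493, 0.8000)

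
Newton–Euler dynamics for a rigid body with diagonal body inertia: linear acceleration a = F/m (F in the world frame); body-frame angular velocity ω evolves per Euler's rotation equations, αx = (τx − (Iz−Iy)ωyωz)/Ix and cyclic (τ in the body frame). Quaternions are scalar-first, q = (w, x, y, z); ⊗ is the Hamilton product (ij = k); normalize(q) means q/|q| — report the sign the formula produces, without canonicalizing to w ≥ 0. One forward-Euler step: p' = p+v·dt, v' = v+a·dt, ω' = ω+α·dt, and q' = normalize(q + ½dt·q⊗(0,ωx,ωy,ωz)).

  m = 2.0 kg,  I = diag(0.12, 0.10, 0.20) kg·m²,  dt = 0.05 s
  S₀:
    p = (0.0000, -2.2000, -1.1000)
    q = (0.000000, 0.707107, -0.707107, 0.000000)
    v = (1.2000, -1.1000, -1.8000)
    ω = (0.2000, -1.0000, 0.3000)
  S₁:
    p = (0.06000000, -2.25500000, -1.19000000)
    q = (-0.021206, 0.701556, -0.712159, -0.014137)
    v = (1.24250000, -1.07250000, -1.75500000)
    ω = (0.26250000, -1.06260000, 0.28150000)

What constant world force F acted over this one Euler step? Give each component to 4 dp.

F = (1.7000, 1.1000, 1.8000)

velocity change Δv = (0.04250000, 0.02750000, 0.04500000)
F = m·Δv/dt = (1.7000, 1.1000, 1.8000)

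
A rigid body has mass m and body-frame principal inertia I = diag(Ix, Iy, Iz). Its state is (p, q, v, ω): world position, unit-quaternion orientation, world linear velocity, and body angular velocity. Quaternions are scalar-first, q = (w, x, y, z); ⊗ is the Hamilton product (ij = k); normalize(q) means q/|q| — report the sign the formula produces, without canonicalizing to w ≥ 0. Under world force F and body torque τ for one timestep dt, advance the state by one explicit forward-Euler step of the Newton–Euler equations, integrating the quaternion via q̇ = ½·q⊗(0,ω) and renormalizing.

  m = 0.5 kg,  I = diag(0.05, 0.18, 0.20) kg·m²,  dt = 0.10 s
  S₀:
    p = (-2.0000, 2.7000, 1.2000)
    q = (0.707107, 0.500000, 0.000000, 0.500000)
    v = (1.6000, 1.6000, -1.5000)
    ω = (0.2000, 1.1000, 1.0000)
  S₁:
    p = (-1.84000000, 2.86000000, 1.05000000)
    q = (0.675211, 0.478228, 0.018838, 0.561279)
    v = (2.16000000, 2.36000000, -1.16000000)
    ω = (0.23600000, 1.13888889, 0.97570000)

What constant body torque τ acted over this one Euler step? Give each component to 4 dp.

τ = (0.0400, 0.0400, -0.0200)

ω₁ − ω₀ = (0.03600000, 0.03888889, -0.02430000)
precession coupling = (0.0220, -0.0300, 0.0286)
I·α + gyro = (0.0400, 0.0400, -0.0200)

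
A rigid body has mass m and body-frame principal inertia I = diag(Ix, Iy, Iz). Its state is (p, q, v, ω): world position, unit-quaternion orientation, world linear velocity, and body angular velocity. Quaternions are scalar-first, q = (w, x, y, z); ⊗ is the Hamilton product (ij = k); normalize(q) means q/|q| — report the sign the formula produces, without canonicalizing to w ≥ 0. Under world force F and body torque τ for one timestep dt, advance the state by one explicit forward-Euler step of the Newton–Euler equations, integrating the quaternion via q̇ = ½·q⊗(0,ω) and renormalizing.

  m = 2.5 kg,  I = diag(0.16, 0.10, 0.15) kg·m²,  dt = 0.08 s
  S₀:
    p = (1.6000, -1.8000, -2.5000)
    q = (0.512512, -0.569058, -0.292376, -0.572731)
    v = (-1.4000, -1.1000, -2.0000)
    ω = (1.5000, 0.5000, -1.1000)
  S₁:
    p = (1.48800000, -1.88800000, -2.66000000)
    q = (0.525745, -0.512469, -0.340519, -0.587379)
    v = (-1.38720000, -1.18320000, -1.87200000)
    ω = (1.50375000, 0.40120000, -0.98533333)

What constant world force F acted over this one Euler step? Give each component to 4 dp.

F = (0.4000, -2.6000, 4.0000)

v₁ − v₀ = (0.01280000, -0.08320000, 0.12800000)
m·(v₁−v₀)/dt = (0.4000, -2.6000, 4.0000)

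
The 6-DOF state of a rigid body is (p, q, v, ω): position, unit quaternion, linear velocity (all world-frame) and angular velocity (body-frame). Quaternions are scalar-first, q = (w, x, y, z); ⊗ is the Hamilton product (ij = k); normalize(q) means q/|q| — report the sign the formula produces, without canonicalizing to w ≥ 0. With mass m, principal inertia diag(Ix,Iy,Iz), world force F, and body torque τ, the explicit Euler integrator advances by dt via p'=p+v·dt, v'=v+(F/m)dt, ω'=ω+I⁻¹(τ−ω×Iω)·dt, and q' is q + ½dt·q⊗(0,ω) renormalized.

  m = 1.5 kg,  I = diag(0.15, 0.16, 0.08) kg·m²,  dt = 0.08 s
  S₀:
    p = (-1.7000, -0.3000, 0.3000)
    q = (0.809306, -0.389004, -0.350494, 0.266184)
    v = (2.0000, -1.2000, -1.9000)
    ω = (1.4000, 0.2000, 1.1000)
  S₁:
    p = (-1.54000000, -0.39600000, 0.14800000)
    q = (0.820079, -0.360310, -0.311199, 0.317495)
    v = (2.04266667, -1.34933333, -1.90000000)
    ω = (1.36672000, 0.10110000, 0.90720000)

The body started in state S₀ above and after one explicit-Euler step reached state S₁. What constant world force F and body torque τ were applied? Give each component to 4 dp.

F = (0.8000, -2.8000, 0.0000)
τ = (-0.0800, -0.0900, -0.1900)

ω₁ − ω₀ = (-0.03328000, -0.09890000, -0.19280000)
I·α + gyro = (-0.0800, -0.0900, -0.1900)
Δv = v₁−v₀ = (0.04266667, -0.14933333, 0.00000000)
m·(v₁−v₀)/dt = (0.8000, -2.8000, 0.0000)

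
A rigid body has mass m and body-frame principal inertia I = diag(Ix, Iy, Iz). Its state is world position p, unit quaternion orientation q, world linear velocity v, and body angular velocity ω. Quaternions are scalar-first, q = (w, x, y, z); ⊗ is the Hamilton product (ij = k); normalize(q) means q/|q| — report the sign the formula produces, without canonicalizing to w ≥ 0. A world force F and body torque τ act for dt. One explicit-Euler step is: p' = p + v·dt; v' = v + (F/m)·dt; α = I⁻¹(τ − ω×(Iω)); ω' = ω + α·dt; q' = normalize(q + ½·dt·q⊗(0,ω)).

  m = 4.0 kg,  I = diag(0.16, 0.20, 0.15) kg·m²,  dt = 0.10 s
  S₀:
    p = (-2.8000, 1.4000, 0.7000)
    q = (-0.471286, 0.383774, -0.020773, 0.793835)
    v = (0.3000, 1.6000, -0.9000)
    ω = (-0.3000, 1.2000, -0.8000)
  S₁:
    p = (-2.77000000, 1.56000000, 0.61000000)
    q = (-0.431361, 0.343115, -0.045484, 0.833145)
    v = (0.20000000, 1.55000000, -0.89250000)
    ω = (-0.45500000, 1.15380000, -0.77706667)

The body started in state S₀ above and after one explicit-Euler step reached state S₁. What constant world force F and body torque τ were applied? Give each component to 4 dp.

v₁ − v₀ = (-0.10000000, -0.05000000, 0.00750000)
F = m·Δv/dt = (-4.0000, -2.0000, 0.3000)
rate change Δω = (-0.15500000, -0.04620000, 0.02293333)
τ = I·(Δω/dt) + ω₀×(Iω₀) = (-0.2000, -0.0900, 0.0200)

F = (-4.0000, -2.0000, 0.3000)
τ = (-0.2000, -0.0900, 0.0200)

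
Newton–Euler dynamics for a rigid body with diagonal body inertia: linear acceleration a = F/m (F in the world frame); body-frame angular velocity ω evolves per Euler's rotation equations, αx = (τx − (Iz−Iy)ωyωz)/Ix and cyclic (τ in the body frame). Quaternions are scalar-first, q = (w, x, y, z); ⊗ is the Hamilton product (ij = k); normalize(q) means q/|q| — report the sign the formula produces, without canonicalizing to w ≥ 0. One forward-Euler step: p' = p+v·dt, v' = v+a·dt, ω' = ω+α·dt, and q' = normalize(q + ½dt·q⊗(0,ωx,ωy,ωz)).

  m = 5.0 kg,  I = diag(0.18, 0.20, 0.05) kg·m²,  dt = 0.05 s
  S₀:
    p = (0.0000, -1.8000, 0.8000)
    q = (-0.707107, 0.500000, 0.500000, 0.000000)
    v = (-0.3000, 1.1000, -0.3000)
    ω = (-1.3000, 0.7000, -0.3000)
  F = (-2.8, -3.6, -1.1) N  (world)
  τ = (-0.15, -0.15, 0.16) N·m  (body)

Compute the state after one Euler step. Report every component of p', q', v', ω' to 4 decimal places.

p' = (-0.0150, -1.7450, 0.7850)
q' = (-0.6991, 0.5189, 0.4910, 0.0303)
v' = (-0.3280, 1.0640, -0.3110)
ω' = (-1.3504, 0.6498, -0.1218)

linear accel F/m = (-0.5600, -0.7200, -0.2200)
new position p' = (-0.0150, -1.7450, 0.7850)
v' = v + a·dt = (-0.3280, 1.0640, -0.3110)
(τ − ω×Iω)/I = (-1.0083, -1.0035, 3.5640)
ω' = ω + α·dt = (-1.3504, 0.6498, -0.1218)
Hamilton product q⊗(0,ω) = (0.3000000, 0.7692391, -0.3449749, 1.2121321)
q' = normalize(q + ½dt·q⊗(0,ω)) = (-0.6991, 0.5189, 0.4910, 0.0303)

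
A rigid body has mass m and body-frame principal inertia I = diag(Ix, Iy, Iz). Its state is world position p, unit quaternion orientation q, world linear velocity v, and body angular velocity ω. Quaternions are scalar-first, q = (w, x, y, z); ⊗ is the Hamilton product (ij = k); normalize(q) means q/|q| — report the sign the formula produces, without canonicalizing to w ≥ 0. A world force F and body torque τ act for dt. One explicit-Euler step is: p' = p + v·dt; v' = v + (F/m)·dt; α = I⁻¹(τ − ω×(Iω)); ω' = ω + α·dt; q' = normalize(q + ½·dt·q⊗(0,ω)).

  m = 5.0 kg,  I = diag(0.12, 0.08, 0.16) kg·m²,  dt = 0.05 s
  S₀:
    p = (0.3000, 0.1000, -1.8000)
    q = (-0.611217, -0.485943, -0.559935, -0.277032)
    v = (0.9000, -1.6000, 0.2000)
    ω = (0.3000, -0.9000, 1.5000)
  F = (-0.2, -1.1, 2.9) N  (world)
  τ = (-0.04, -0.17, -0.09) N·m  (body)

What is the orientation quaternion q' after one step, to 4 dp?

2q̇ = q⊗(0,ω) = (0.0573894, -1.2725964, 1.1959002, -0.3114963)
q + ½dt·q⊗(0,ω), renormalized = (-0.6092, -0.5172, -0.5295, -0.2845)

q' = (-0.6092, -0.5172, -0.5295, -0.2845)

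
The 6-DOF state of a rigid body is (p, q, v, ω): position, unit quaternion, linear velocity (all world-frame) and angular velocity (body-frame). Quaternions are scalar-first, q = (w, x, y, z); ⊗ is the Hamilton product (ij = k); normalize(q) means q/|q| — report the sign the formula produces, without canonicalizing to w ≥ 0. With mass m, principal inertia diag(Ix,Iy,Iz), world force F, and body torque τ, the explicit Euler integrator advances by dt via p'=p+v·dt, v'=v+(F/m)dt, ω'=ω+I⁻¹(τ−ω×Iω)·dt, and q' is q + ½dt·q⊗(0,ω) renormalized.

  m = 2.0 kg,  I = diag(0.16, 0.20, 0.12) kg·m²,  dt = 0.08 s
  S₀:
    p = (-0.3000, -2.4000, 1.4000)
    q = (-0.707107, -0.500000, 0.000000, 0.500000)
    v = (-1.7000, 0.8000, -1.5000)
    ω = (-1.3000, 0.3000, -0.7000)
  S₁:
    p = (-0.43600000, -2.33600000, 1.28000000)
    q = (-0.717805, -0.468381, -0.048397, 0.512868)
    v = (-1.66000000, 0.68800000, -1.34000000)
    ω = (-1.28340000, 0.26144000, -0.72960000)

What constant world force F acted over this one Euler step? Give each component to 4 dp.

F = (1.0000, -2.8000, 4.0000)

Δv = v₁−v₀ = (0.04000000, -0.11200000, 0.16000000)
applied force F = (1.0000, -2.8000, 4.0000)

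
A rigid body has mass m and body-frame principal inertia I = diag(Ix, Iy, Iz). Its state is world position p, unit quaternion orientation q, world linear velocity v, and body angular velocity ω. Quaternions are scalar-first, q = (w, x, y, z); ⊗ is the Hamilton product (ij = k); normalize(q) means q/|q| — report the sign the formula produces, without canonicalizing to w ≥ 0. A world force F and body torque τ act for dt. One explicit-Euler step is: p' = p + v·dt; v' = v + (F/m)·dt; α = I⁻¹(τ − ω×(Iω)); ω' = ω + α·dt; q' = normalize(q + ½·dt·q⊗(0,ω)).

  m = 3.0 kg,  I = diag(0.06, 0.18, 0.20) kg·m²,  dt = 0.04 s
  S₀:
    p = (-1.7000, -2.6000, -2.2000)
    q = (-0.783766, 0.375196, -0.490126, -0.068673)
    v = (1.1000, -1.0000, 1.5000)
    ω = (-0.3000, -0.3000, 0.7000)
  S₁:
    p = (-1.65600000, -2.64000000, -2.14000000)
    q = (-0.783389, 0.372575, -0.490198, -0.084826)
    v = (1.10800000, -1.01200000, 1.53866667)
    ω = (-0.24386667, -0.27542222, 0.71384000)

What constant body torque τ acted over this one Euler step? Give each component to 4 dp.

rate change Δω = (0.05613333, 0.02457778, 0.01384000)
I·α + gyro = (0.0800, 0.1400, 0.0800)

τ = (0.0800, 0.1400, 0.0800)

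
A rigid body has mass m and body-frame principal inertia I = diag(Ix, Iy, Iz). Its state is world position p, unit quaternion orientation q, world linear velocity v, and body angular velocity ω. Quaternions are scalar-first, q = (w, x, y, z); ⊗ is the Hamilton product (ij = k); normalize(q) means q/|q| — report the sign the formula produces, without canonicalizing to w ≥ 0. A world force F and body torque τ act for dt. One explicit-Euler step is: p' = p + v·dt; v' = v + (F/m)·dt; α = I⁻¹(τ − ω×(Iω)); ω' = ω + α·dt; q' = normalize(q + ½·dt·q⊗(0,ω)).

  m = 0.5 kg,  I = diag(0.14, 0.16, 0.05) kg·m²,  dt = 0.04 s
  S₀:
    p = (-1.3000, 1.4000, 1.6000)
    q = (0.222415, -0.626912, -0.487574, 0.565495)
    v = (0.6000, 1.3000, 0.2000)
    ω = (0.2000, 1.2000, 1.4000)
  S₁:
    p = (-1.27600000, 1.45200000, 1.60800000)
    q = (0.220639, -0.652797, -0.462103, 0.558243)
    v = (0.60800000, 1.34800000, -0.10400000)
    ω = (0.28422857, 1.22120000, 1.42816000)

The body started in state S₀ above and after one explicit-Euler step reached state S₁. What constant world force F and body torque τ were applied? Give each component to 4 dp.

F = (0.1000, 0.6000, -3.8000)
τ = (0.1100, 0.1100, 0.0400)

v₁ − v₀ = (0.00800000, 0.04800000, -0.30400000)
m·(v₁−v₀)/dt = (0.1000, 0.6000, -3.8000)
rate change Δω = (0.08422857, 0.02120000, 0.02816000)
τ = I·(Δω/dt) + ω₀×(Iω₀) = (0.1100, 0.1100, 0.0400)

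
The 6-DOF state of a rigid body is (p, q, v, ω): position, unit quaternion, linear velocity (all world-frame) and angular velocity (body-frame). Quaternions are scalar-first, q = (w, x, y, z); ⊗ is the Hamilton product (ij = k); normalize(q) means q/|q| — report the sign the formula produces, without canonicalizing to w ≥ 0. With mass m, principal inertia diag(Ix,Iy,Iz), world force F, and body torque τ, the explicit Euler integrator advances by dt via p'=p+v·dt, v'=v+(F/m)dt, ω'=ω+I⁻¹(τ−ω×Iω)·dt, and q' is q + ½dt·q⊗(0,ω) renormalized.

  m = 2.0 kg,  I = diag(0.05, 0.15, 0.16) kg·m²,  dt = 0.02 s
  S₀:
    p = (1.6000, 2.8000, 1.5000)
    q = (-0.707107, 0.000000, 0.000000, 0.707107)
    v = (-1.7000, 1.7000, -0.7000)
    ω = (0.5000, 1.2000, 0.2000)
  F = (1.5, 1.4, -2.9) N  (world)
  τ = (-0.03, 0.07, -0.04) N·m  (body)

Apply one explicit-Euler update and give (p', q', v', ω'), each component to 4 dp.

(τ − ω×Iω)/I = (-0.6480, 0.5400, -0.6250)
ω' = ω + α·dt = (0.4870, 1.2108, 0.1875)
q⊗(0,ω) = (-0.1414214, -1.2020819, -0.4949749, -0.1414214)
q' = normalize(q + ½dt·q⊗(0,ω)) = (-0.7085, -0.0120, -0.0049, 0.7056)
a = F/m = (0.7500, 0.7000, -1.4500)
p + v·dt = (1.5660, 2.8340, 1.4860)
v' = v + a·dt = (-1.6850, 1.7140, -0.7290)

p' = (1.5660, 2.8340, 1.4860)
q' = (-0.7085, -0.0120, -0.0049, 0.7056)
v' = (-1.6850, 1.7140, -0.7290)
ω' = (0.4870, 1.2108, 0.1875)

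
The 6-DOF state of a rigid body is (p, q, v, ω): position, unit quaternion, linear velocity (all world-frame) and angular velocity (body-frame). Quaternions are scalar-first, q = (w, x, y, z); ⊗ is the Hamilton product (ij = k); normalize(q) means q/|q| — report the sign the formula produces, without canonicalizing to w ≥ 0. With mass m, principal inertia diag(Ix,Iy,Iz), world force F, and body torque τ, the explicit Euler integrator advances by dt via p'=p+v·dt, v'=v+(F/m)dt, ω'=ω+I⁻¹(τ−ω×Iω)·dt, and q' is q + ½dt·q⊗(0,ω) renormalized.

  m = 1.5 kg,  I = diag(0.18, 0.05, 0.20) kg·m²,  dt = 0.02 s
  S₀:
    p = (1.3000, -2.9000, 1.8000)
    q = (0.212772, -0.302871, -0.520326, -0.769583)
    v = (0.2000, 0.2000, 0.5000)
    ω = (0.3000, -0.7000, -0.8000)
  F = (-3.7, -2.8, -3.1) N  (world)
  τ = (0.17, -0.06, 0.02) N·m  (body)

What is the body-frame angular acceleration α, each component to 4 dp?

α = (0.4778, -1.2960, -0.0365)

ω×(Iω) gyroscopic = (0.0840, 0.0048, 0.0273)
angular accel α = (0.4778, -1.2960, -0.0365)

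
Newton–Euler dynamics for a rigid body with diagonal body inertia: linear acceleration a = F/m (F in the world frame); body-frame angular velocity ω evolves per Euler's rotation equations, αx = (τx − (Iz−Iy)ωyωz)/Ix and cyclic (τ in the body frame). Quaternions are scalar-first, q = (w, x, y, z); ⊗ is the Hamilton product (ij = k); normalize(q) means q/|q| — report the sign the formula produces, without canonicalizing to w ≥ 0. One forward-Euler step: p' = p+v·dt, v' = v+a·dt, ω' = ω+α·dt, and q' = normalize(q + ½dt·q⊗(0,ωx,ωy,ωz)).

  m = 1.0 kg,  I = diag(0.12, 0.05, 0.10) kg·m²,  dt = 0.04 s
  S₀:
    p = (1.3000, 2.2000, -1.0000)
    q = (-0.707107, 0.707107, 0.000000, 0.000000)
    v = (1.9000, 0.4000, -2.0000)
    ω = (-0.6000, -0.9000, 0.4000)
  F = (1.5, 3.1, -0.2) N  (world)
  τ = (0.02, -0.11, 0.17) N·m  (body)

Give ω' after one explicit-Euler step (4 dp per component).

ω' = (-0.5873, -0.9842, 0.4831)

precession coupling ω×(Iω) = (-0.0180, -0.0048, -0.0378)
angular accel α = (0.3167, -2.1040, 2.0780)
ω' = ω + α·dt = (-0.5873, -0.9842, 0.4831)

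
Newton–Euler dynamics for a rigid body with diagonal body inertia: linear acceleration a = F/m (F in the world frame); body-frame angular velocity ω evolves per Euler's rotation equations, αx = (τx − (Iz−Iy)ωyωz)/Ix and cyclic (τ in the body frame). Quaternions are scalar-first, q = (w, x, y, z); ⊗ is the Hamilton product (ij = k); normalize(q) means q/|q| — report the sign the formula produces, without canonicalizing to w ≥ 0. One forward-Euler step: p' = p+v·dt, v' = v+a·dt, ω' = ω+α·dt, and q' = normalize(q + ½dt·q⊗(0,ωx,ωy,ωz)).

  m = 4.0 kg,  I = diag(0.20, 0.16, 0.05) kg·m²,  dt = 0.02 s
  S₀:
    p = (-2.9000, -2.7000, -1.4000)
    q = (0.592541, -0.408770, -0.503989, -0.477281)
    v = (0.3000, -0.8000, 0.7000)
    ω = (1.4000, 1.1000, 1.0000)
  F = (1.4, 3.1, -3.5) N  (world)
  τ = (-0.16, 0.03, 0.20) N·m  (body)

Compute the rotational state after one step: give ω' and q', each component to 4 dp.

angular accel α = (-0.1950, -1.1250, 5.2320)
ω' = ω + α·dt = (1.3961, 1.0775, 1.1046)
q⊗(0,ω) = (1.6039469, 0.8505775, 0.3923717, 0.8484786)
updated quaternion q' = (0.6085, -0.4002, -0.5000, -0.4687)

ω' = (1.3961, 1.0775, 1.1046)
q' = (0.6085, -0.4002, -0.5000, -0.4687)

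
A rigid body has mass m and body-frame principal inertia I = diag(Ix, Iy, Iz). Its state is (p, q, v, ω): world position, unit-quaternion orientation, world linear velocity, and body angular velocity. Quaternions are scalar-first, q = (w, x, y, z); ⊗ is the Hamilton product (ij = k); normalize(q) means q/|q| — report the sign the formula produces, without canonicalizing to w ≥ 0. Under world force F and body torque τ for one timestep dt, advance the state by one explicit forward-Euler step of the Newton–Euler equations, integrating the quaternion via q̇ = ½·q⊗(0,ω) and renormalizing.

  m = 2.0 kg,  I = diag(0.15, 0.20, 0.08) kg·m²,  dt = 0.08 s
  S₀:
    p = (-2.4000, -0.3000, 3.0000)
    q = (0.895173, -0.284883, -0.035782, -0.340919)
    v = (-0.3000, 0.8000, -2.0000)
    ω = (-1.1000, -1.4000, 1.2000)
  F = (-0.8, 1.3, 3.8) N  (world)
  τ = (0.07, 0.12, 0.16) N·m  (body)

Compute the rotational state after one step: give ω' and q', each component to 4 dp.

angular accel α = (-0.8773, 1.0620, 1.0375)
new body rate ω' = (-1.1702, -1.3150, 1.2830)
Hamilton product q⊗(0,ω) = (0.0456367, -1.5049153, -0.5363717, 1.4336836)
q + ½dt·q⊗(0,ω), renormalized = (0.8937, -0.3438, -0.0570, -0.2825)

ω' = (-1.1702, -1.3150, 1.2830)
q' = (0.8937, -0.3438, -0.0570, -0.2825)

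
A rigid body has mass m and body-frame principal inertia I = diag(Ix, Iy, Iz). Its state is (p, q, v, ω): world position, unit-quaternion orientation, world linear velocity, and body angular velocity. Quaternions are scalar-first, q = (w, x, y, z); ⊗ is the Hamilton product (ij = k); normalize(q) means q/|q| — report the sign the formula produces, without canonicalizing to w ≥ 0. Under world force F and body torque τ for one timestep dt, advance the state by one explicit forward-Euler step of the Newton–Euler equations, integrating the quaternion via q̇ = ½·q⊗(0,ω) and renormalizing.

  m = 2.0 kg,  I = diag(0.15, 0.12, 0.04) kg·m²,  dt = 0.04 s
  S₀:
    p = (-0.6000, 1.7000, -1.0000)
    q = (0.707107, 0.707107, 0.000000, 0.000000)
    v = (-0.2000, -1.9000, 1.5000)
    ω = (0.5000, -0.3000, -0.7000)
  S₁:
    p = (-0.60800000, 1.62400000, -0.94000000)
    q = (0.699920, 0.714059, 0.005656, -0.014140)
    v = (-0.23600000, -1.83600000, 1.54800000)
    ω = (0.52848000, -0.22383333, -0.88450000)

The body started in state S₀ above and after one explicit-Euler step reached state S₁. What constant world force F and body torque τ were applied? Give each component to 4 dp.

F = (-1.8000, 3.2000, 2.4000)
τ = (0.0900, 0.1900, -0.1800)

velocity change Δv = (-0.03600000, 0.06400000, 0.04800000)
F = m·Δv/dt = (-1.8000, 3.2000, 2.4000)
rate change Δω = (0.02848000, 0.07616667, -0.18450000)
gyro term ω₀×Iω₀ = (-0.0168, -0.0385, 0.0045)
τ = I·(Δω/dt) + ω₀×(Iω₀) = (0.0900, 0.1900, -0.1800)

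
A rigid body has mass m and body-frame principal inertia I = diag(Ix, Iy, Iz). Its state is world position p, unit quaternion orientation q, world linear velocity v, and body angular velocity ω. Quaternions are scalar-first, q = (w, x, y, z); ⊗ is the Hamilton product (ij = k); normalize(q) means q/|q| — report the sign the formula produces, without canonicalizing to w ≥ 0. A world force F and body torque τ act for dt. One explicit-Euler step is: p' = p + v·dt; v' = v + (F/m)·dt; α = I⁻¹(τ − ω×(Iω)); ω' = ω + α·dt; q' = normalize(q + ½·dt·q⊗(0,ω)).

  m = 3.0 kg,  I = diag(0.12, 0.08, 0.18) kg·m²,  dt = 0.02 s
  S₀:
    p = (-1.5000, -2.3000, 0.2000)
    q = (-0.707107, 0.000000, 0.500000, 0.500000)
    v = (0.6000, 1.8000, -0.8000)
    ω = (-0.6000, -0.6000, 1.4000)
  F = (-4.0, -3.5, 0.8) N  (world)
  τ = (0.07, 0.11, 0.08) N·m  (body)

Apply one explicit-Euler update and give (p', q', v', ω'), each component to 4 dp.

linear accel F/m = (-1.3333, -1.1667, 0.2667)
new position p' = (-1.4880, -2.2640, 0.1840)
new velocity v' = (0.5733, 1.7767, -0.7947)
gyro term ω×Iω = (-0.0840, 0.0504, -0.0144)
α = I⁻¹(τ − ω×Iω) = (1.2833, 0.7450, 0.5244)
ω + α·dt = (-0.5743, -0.5851, 1.4105)
2q̇ = q⊗(0,ω) = (-0.4000000, 1.4242642, 0.1242642, -0.6899498)
q + ½dt·q⊗(0,ω), renormalized = (-0.7110, 0.0142, 0.5012, 0.4930)

p' = (-1.4880, -2.2640, 0.1840)
q' = (-0.7110, 0.0142, 0.5012, 0.4930)
v' = (0.5733, 1.7767, -0.7947)
ω' = (-0.5743, -0.5851, 1.4105)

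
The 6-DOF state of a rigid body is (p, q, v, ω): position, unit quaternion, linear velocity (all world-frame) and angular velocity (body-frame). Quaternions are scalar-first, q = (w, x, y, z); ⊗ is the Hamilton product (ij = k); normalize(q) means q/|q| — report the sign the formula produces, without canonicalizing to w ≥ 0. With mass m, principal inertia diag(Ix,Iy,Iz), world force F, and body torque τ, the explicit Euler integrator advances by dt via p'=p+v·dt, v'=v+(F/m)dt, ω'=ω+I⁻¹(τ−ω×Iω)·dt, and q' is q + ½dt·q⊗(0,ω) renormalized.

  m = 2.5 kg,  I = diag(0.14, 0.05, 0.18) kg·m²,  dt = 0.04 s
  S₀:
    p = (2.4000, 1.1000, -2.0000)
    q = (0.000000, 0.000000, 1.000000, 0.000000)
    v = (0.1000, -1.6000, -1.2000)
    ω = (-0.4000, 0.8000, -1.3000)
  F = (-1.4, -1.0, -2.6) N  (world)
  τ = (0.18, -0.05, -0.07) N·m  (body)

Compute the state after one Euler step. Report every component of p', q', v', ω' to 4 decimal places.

p' = (2.4040, 1.0360, -2.0480)
q' = (-0.0160, -0.0260, 0.9995, 0.0080)
v' = (0.0776, -1.6160, -1.2416)
ω' = (-0.3099, 0.7766, -1.3220)

ω×(Iω) gyroscopic = (-0.1352, -0.0208, 0.0288)
angular accel α = (2.2514, -0.5840, -0.5489)
ω' = ω + α·dt = (-0.3099, 0.7766, -1.3220)
Hamilton product q⊗(0,ω) = (-0.8000000, -1.3000000, 0.0000000, 0.4000000)
q + ½dt·q⊗(0,ω), renormalized = (-0.0160, -0.0260, 0.9995, 0.0080)
a = (-0.5600, -0.4000, -1.0400)
p' = p + v·dt = (2.4040, 1.0360, -2.0480)
v' = v + a·dt = (0.0776, -1.6160, -1.2416)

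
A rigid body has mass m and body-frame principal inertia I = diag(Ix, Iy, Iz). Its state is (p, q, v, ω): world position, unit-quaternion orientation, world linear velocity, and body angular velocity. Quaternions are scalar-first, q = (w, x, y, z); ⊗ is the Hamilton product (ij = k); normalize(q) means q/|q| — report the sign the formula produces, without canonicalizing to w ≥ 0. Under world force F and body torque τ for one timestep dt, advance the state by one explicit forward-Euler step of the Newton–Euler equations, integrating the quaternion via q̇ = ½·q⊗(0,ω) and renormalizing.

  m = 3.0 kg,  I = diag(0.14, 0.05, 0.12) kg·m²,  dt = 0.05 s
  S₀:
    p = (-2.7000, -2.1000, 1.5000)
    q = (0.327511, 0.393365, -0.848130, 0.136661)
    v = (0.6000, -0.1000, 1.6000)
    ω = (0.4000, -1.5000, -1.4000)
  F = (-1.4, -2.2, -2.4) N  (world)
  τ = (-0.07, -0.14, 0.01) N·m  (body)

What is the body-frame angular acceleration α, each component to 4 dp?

α = (-1.5500, -2.5760, -0.3667)

ω×(Iω) gyroscopic = (0.1470, -0.0112, 0.0540)
α = I⁻¹(τ − ω×Iω) = (-1.5500, -2.5760, -0.3667)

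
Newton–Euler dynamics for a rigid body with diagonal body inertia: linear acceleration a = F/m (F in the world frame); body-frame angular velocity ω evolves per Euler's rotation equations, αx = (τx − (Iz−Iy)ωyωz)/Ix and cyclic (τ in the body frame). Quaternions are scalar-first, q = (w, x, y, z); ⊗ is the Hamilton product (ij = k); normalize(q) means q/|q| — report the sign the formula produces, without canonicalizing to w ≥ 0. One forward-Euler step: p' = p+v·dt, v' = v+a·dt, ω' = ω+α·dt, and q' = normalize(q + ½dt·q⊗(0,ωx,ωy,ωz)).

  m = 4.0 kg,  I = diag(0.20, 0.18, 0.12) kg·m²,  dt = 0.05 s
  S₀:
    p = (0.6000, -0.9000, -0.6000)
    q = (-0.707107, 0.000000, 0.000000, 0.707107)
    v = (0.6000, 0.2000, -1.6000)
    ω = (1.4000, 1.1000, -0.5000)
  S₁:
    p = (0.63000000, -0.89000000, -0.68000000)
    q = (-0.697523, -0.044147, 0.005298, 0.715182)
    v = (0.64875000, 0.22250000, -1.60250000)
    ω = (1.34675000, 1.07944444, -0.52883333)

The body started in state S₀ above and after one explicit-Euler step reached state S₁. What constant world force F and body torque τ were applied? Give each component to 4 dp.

ω₁ − ω₀ = (-0.05325000, -0.02055556, -0.02883333)
gyro term ω₀×Iω₀ = (0.0330, -0.0560, -0.0308)
I·α + gyro = (-0.1800, -0.1300, -0.1000)
Δv = v₁−v₀ = (0.04875000, 0.02250000, -0.00250000)
applied force F = (3.9000, 1.8000, -0.2000)

F = (3.9000, 1.8000, -0.2000)
τ = (-0.1800, -0.1300, -0.1000)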